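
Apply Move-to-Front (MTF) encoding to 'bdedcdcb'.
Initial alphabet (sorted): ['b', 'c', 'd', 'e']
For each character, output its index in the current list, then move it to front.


MTF encoding:
'b': index 0 in ['b', 'c', 'd', 'e'] -> ['b', 'c', 'd', 'e']
'd': index 2 in ['b', 'c', 'd', 'e'] -> ['d', 'b', 'c', 'e']
'e': index 3 in ['d', 'b', 'c', 'e'] -> ['e', 'd', 'b', 'c']
'd': index 1 in ['e', 'd', 'b', 'c'] -> ['d', 'e', 'b', 'c']
'c': index 3 in ['d', 'e', 'b', 'c'] -> ['c', 'd', 'e', 'b']
'd': index 1 in ['c', 'd', 'e', 'b'] -> ['d', 'c', 'e', 'b']
'c': index 1 in ['d', 'c', 'e', 'b'] -> ['c', 'd', 'e', 'b']
'b': index 3 in ['c', 'd', 'e', 'b'] -> ['b', 'c', 'd', 'e']


Output: [0, 2, 3, 1, 3, 1, 1, 3]


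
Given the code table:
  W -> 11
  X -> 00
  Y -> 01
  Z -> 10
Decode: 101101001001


Decoding:
10 -> Z
11 -> W
01 -> Y
00 -> X
10 -> Z
01 -> Y


Result: ZWYXZY


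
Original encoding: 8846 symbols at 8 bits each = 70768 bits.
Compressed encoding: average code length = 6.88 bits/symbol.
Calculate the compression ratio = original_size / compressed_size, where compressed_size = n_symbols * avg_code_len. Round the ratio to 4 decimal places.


original_size = n_symbols * orig_bits = 8846 * 8 = 70768 bits
compressed_size = n_symbols * avg_code_len = 8846 * 6.88 = 60860.48 bits
ratio = original_size / compressed_size = 70768 / 60860.48 = 1.1628

Compression ratio = 1.1628


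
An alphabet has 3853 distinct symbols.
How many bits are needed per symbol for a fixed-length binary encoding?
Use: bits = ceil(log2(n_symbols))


log2(3853) = 11.9118
Bracket: 2^11 = 2048 < 3853 <= 2^12 = 4096
So ceil(log2(3853)) = 12

bits = ceil(log2(3853)) = ceil(11.9118) = 12 bits


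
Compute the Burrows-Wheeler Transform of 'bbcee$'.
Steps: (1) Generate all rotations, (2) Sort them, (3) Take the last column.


Rotations (sorted):
  0: $bbcee -> last char: e
  1: bbcee$ -> last char: $
  2: bcee$b -> last char: b
  3: cee$bb -> last char: b
  4: e$bbce -> last char: e
  5: ee$bbc -> last char: c


BWT = e$bbec


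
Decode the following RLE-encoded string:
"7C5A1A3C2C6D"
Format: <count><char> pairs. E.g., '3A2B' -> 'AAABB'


Expanding each <count><char> pair:
  7C -> 'CCCCCCC'
  5A -> 'AAAAA'
  1A -> 'A'
  3C -> 'CCC'
  2C -> 'CC'
  6D -> 'DDDDDD'

Decoded = CCCCCCCAAAAAACCCCCDDDDDD


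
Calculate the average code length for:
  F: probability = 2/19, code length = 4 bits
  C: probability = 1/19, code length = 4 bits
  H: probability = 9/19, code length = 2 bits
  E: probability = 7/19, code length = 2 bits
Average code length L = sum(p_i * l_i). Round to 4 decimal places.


Weighted contributions p_i * l_i:
  F: (2/19) * 4 = 8/19
  C: (1/19) * 4 = 4/19
  H: (9/19) * 2 = 18/19
  E: (7/19) * 2 = 14/19
Sum = (8 + 4 + 18 + 14)/19 = 44/19

L = 44/19 = 2.3158 bits/symbol


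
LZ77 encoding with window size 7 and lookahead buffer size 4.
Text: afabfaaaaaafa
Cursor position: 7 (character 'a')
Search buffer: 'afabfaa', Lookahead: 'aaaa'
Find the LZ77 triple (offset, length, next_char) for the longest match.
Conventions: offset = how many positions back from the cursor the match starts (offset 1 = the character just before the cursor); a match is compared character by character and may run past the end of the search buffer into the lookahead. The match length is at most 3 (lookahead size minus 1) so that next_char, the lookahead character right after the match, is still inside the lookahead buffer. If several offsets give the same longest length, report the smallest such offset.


Try each offset into the search buffer:
  offset=1 (pos 6, char 'a'): match length 3
  offset=2 (pos 5, char 'a'): match length 3
  offset=3 (pos 4, char 'f'): match length 0
  offset=4 (pos 3, char 'b'): match length 0
  offset=5 (pos 2, char 'a'): match length 1
  offset=6 (pos 1, char 'f'): match length 0
  offset=7 (pos 0, char 'a'): match length 1
Longest match has length 3, found at offsets 1, 2; take the smallest, offset 1.
next_char = character at position 7 + 3 = 10 -> 'a'

Best match: offset=1, length=3 (matching 'aaa' starting at position 6)
LZ77 triple: (1, 3, 'a')


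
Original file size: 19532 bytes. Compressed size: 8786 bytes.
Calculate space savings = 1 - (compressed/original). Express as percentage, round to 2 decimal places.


ratio = compressed/original = 8786/19532 = 0.449826
savings = 1 - ratio = 1 - 0.449826 = 0.550174
as a percentage: 0.550174 * 100 = 55.02%

Space savings = 1 - 8786/19532 = 55.02%


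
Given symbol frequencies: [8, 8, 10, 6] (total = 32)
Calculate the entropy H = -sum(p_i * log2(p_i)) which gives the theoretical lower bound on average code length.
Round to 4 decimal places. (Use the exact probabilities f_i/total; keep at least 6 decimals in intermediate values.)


Per-symbol terms -p_i * log2(p_i) with p_i = f_i/32:
  p = 8/32 = 0.250000: log2(p) = -2.000000, -p*log2(p) = 0.500000
  p = 8/32 = 0.250000: log2(p) = -2.000000, -p*log2(p) = 0.500000
  p = 10/32 = 0.312500: log2(p) = -1.678072, -p*log2(p) = 0.524397
  p = 6/32 = 0.187500: log2(p) = -2.415037, -p*log2(p) = 0.452820
H = 0.500000 + 0.500000 + 0.524397 + 0.452820 = 1.977217

H = 1.9772 bits/symbol


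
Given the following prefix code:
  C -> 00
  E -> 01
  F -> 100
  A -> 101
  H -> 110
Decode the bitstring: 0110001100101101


Decoding step by step:
Bits 01 -> E
Bits 100 -> F
Bits 01 -> E
Bits 100 -> F
Bits 101 -> A
Bits 101 -> A


Decoded message: EFEFAA


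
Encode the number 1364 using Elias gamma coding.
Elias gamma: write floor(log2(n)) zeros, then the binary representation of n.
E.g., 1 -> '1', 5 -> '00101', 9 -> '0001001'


num_bits = floor(log2(1364)) + 1 = 11
leading_zeros = num_bits - 1 = 10
binary(1364) = 10101010100

Elias gamma(1364) = '0000000000' + '10101010100' = 000000000010101010100 (21 bits)


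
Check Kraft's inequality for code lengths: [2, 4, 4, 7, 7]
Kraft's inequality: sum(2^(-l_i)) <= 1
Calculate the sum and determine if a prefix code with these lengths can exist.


Sum = 2^(-2) + 2^(-4) + 2^(-4) + 2^(-7) + 2^(-7)
    = 0.25 + 0.0625 + 0.0625 + 0.0078125 + 0.0078125
    = 50/128 = 0.390625
Since 0.390625 <= 1, Kraft's inequality IS satisfied.
A prefix code with these lengths CAN exist.

Kraft sum = 0.390625. Satisfied.


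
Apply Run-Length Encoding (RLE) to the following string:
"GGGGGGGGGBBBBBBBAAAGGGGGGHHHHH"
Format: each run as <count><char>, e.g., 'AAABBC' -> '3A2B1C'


Scanning runs left to right:
  i=0: run of 'G' x 9 -> '9G'
  i=9: run of 'B' x 7 -> '7B'
  i=16: run of 'A' x 3 -> '3A'
  i=19: run of 'G' x 6 -> '6G'
  i=25: run of 'H' x 5 -> '5H'

RLE = 9G7B3A6G5H


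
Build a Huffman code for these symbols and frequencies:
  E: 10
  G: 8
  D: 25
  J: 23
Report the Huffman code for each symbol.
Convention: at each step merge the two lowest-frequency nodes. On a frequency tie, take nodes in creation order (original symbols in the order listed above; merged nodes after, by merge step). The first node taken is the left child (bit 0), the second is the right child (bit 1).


Huffman tree construction:
Step 1: Merge G(8) + E(10) = 18
Step 2: Merge (G+E)(18) + J(23) = 41
Step 3: Merge D(25) + ((G+E)+J)(41) = 66
Read each symbol's code off the tree from the root (left child = 0, right child = 1).

Codes:
  E: 101 (length 3)
  G: 100 (length 3)
  D: 0 (length 1)
  J: 11 (length 2)
Average code length: 125/66 = 1.8939 bits/symbol


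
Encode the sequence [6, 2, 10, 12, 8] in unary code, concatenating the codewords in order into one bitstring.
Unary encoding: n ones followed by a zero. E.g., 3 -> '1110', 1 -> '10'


Encode each number as n ones followed by a terminating 0:
  6 -> 1111110 (7 bits)
  2 -> 110 (3 bits)
  10 -> 11111111110 (11 bits)
  12 -> 1111111111110 (13 bits)
  8 -> 111111110 (9 bits)
Total length = 7 + 3 + 11 + 13 + 9 = 43 bits.

Unary([6, 2, 10, 12, 8]) = 1111110110111111111101111111111110111111110 (43 bits)


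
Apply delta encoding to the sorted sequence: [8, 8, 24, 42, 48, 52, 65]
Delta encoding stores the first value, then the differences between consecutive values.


First value: 8
Deltas:
  8 - 8 = 0
  24 - 8 = 16
  42 - 24 = 18
  48 - 42 = 6
  52 - 48 = 4
  65 - 52 = 13


Delta encoded: [8, 0, 16, 18, 6, 4, 13]


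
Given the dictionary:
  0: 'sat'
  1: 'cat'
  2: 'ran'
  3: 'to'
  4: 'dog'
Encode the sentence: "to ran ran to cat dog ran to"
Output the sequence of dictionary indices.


Look up each word in the dictionary:
  'to' -> 3
  'ran' -> 2
  'ran' -> 2
  'to' -> 3
  'cat' -> 1
  'dog' -> 4
  'ran' -> 2
  'to' -> 3

Encoded: [3, 2, 2, 3, 1, 4, 2, 3]


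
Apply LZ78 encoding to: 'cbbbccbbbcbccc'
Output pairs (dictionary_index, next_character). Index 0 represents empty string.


LZ78 encoding steps:
Dictionary: {0: ''}
Step 1: w='' (idx 0), next='c' -> output (0, 'c'), add 'c' as idx 1
Step 2: w='' (idx 0), next='b' -> output (0, 'b'), add 'b' as idx 2
Step 3: w='b' (idx 2), next='b' -> output (2, 'b'), add 'bb' as idx 3
Step 4: w='c' (idx 1), next='c' -> output (1, 'c'), add 'cc' as idx 4
Step 5: w='bb' (idx 3), next='b' -> output (3, 'b'), add 'bbb' as idx 5
Step 6: w='c' (idx 1), next='b' -> output (1, 'b'), add 'cb' as idx 6
Step 7: w='cc' (idx 4), next='c' -> output (4, 'c'), add 'ccc' as idx 7


Encoded: [(0, 'c'), (0, 'b'), (2, 'b'), (1, 'c'), (3, 'b'), (1, 'b'), (4, 'c')]


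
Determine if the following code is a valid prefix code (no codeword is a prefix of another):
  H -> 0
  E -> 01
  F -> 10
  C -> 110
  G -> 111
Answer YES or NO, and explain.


Checking each pair (does one codeword prefix another?):
  H='0' vs E='01': prefix -- VIOLATION

NO -- this is NOT a valid prefix code. H (0) is a prefix of E (01).


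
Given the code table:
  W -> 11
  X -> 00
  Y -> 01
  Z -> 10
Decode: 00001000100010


Decoding:
00 -> X
00 -> X
10 -> Z
00 -> X
10 -> Z
00 -> X
10 -> Z


Result: XXZXZXZ


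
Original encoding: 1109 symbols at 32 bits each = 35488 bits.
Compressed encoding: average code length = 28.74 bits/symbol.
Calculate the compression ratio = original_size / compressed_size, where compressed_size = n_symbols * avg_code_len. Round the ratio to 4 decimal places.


original_size = n_symbols * orig_bits = 1109 * 32 = 35488 bits
compressed_size = n_symbols * avg_code_len = 1109 * 28.74 = 31872.66 bits
ratio = original_size / compressed_size = 35488 / 31872.66 = 1.1134

Compression ratio = 1.1134


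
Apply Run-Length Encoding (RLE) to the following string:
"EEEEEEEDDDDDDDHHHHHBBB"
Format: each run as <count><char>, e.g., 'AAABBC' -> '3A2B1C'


Scanning runs left to right:
  i=0: run of 'E' x 7 -> '7E'
  i=7: run of 'D' x 7 -> '7D'
  i=14: run of 'H' x 5 -> '5H'
  i=19: run of 'B' x 3 -> '3B'

RLE = 7E7D5H3B


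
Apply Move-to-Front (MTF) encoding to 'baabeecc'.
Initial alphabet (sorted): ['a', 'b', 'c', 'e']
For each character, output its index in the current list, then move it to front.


MTF encoding:
'b': index 1 in ['a', 'b', 'c', 'e'] -> ['b', 'a', 'c', 'e']
'a': index 1 in ['b', 'a', 'c', 'e'] -> ['a', 'b', 'c', 'e']
'a': index 0 in ['a', 'b', 'c', 'e'] -> ['a', 'b', 'c', 'e']
'b': index 1 in ['a', 'b', 'c', 'e'] -> ['b', 'a', 'c', 'e']
'e': index 3 in ['b', 'a', 'c', 'e'] -> ['e', 'b', 'a', 'c']
'e': index 0 in ['e', 'b', 'a', 'c'] -> ['e', 'b', 'a', 'c']
'c': index 3 in ['e', 'b', 'a', 'c'] -> ['c', 'e', 'b', 'a']
'c': index 0 in ['c', 'e', 'b', 'a'] -> ['c', 'e', 'b', 'a']


Output: [1, 1, 0, 1, 3, 0, 3, 0]


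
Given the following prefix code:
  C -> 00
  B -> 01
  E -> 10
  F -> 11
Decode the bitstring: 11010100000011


Decoding step by step:
Bits 11 -> F
Bits 01 -> B
Bits 01 -> B
Bits 00 -> C
Bits 00 -> C
Bits 00 -> C
Bits 11 -> F


Decoded message: FBBCCCF


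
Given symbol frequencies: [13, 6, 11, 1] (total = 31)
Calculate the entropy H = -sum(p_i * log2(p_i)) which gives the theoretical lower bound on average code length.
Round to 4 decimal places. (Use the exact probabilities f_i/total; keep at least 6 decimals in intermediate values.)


Per-symbol terms -p_i * log2(p_i) with p_i = f_i/31:
  p = 13/31 = 0.419355: log2(p) = -1.253757, -p*log2(p) = 0.525769
  p = 6/31 = 0.193548: log2(p) = -2.369234, -p*log2(p) = 0.458561
  p = 11/31 = 0.354839: log2(p) = -1.494765, -p*log2(p) = 0.530400
  p = 1/31 = 0.032258: log2(p) = -4.954196, -p*log2(p) = 0.159813
H = 0.525769 + 0.458561 + 0.530400 + 0.159813 = 1.674543

H = 1.6745 bits/symbol


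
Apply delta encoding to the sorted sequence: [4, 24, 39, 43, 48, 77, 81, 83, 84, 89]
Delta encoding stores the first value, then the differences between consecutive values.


First value: 4
Deltas:
  24 - 4 = 20
  39 - 24 = 15
  43 - 39 = 4
  48 - 43 = 5
  77 - 48 = 29
  81 - 77 = 4
  83 - 81 = 2
  84 - 83 = 1
  89 - 84 = 5


Delta encoded: [4, 20, 15, 4, 5, 29, 4, 2, 1, 5]


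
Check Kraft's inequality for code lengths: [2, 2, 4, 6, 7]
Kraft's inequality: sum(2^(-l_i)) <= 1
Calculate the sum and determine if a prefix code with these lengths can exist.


Sum = 2^(-2) + 2^(-2) + 2^(-4) + 2^(-6) + 2^(-7)
    = 0.25 + 0.25 + 0.0625 + 0.015625 + 0.0078125
    = 75/128 = 0.5859375
Since 0.5859375 <= 1, Kraft's inequality IS satisfied.
A prefix code with these lengths CAN exist.

Kraft sum = 0.5859375. Satisfied.


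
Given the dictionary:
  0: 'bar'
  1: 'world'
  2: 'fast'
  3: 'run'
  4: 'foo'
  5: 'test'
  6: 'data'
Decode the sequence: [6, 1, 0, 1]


Look up each index in the dictionary:
  6 -> 'data'
  1 -> 'world'
  0 -> 'bar'
  1 -> 'world'

Decoded: "data world bar world"


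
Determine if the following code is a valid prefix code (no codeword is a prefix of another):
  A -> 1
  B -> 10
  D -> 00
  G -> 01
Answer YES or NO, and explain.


Checking each pair (does one codeword prefix another?):
  A='1' vs B='10': prefix -- VIOLATION

NO -- this is NOT a valid prefix code. A (1) is a prefix of B (10).


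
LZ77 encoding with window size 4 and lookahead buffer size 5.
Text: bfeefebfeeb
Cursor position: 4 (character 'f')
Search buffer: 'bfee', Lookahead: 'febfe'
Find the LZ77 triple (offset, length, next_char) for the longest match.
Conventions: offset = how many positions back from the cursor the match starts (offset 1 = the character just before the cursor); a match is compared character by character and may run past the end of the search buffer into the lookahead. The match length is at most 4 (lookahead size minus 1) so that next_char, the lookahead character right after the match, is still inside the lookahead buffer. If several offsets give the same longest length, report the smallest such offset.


Try each offset into the search buffer:
  offset=1 (pos 3, char 'e'): match length 0
  offset=2 (pos 2, char 'e'): match length 0
  offset=3 (pos 1, char 'f'): match length 2
  offset=4 (pos 0, char 'b'): match length 0
Longest match has length 2 at offset 3.
next_char = character at position 4 + 2 = 6 -> 'b'

Best match: offset=3, length=2 (matching 'fe' starting at position 1)
LZ77 triple: (3, 2, 'b')


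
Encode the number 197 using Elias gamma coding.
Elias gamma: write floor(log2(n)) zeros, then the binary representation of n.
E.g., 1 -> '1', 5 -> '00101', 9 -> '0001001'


num_bits = floor(log2(197)) + 1 = 8
leading_zeros = num_bits - 1 = 7
binary(197) = 11000101

Elias gamma(197) = '0000000' + '11000101' = 000000011000101 (15 bits)


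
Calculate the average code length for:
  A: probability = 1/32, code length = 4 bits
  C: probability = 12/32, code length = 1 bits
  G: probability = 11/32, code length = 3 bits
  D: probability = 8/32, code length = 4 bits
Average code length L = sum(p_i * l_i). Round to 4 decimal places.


Weighted contributions p_i * l_i:
  A: (1/32) * 4 = 4/32
  C: (12/32) * 1 = 12/32
  G: (11/32) * 3 = 33/32
  D: (8/32) * 4 = 32/32
Sum = (4 + 12 + 33 + 32)/32 = 81/32

L = 81/32 = 2.5313 bits/symbol


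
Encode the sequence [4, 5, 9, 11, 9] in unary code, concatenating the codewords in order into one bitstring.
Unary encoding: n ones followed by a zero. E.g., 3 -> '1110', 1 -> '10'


Encode each number as n ones followed by a terminating 0:
  4 -> 11110 (5 bits)
  5 -> 111110 (6 bits)
  9 -> 1111111110 (10 bits)
  11 -> 111111111110 (12 bits)
  9 -> 1111111110 (10 bits)
Total length = 5 + 6 + 10 + 12 + 10 = 43 bits.

Unary([4, 5, 9, 11, 9]) = 1111011111011111111101111111111101111111110 (43 bits)


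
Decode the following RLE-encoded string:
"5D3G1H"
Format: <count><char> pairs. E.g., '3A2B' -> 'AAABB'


Expanding each <count><char> pair:
  5D -> 'DDDDD'
  3G -> 'GGG'
  1H -> 'H'

Decoded = DDDDDGGGH


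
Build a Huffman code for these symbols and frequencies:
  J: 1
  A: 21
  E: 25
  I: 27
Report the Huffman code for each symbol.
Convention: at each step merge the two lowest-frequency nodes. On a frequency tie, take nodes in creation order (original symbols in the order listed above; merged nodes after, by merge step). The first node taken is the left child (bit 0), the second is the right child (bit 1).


Huffman tree construction:
Step 1: Merge J(1) + A(21) = 22
Step 2: Merge (J+A)(22) + E(25) = 47
Step 3: Merge I(27) + ((J+A)+E)(47) = 74
Read each symbol's code off the tree from the root (left child = 0, right child = 1).

Codes:
  J: 100 (length 3)
  A: 101 (length 3)
  E: 11 (length 2)
  I: 0 (length 1)
Average code length: 143/74 = 1.9324 bits/symbol


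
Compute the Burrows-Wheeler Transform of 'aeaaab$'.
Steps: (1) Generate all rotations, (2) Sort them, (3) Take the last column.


Rotations (sorted):
  0: $aeaaab -> last char: b
  1: aaab$ae -> last char: e
  2: aab$aea -> last char: a
  3: ab$aeaa -> last char: a
  4: aeaaab$ -> last char: $
  5: b$aeaaa -> last char: a
  6: eaaab$a -> last char: a


BWT = beaa$aa


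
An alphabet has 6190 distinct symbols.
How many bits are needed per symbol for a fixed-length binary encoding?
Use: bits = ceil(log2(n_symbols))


log2(6190) = 12.5957
Bracket: 2^12 = 4096 < 6190 <= 2^13 = 8192
So ceil(log2(6190)) = 13

bits = ceil(log2(6190)) = ceil(12.5957) = 13 bits


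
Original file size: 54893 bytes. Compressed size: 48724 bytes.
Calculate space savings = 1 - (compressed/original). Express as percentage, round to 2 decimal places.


ratio = compressed/original = 48724/54893 = 0.887618
savings = 1 - ratio = 1 - 0.887618 = 0.112382
as a percentage: 0.112382 * 100 = 11.24%

Space savings = 1 - 48724/54893 = 11.24%


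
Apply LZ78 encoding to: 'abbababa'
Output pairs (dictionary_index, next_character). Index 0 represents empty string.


LZ78 encoding steps:
Dictionary: {0: ''}
Step 1: w='' (idx 0), next='a' -> output (0, 'a'), add 'a' as idx 1
Step 2: w='' (idx 0), next='b' -> output (0, 'b'), add 'b' as idx 2
Step 3: w='b' (idx 2), next='a' -> output (2, 'a'), add 'ba' as idx 3
Step 4: w='ba' (idx 3), next='b' -> output (3, 'b'), add 'bab' as idx 4
Step 5: w='a' (idx 1), end of input -> output (1, '')


Encoded: [(0, 'a'), (0, 'b'), (2, 'a'), (3, 'b'), (1, '')]


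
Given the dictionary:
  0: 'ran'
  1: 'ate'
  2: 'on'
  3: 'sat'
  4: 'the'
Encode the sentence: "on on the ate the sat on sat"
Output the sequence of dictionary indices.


Look up each word in the dictionary:
  'on' -> 2
  'on' -> 2
  'the' -> 4
  'ate' -> 1
  'the' -> 4
  'sat' -> 3
  'on' -> 2
  'sat' -> 3

Encoded: [2, 2, 4, 1, 4, 3, 2, 3]


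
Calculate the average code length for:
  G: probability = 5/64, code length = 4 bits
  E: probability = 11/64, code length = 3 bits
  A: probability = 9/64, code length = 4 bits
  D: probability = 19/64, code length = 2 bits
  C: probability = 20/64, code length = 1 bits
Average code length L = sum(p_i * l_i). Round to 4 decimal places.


Weighted contributions p_i * l_i:
  G: (5/64) * 4 = 20/64
  E: (11/64) * 3 = 33/64
  A: (9/64) * 4 = 36/64
  D: (19/64) * 2 = 38/64
  C: (20/64) * 1 = 20/64
Sum = (20 + 33 + 36 + 38 + 20)/64 = 147/64

L = 147/64 = 2.2969 bits/symbol


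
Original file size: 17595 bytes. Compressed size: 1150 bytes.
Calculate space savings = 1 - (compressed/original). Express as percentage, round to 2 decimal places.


ratio = compressed/original = 1150/17595 = 0.065359
savings = 1 - ratio = 1 - 0.065359 = 0.934641
as a percentage: 0.934641 * 100 = 93.46%

Space savings = 1 - 1150/17595 = 93.46%


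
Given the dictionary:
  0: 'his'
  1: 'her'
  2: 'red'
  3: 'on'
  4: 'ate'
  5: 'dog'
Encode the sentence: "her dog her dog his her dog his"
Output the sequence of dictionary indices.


Look up each word in the dictionary:
  'her' -> 1
  'dog' -> 5
  'her' -> 1
  'dog' -> 5
  'his' -> 0
  'her' -> 1
  'dog' -> 5
  'his' -> 0

Encoded: [1, 5, 1, 5, 0, 1, 5, 0]


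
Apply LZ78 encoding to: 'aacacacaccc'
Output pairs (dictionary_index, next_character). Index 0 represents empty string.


LZ78 encoding steps:
Dictionary: {0: ''}
Step 1: w='' (idx 0), next='a' -> output (0, 'a'), add 'a' as idx 1
Step 2: w='a' (idx 1), next='c' -> output (1, 'c'), add 'ac' as idx 2
Step 3: w='ac' (idx 2), next='a' -> output (2, 'a'), add 'aca' as idx 3
Step 4: w='' (idx 0), next='c' -> output (0, 'c'), add 'c' as idx 4
Step 5: w='ac' (idx 2), next='c' -> output (2, 'c'), add 'acc' as idx 5
Step 6: w='c' (idx 4), end of input -> output (4, '')


Encoded: [(0, 'a'), (1, 'c'), (2, 'a'), (0, 'c'), (2, 'c'), (4, '')]


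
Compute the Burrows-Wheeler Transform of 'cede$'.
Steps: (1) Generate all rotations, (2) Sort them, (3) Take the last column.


Rotations (sorted):
  0: $cede -> last char: e
  1: cede$ -> last char: $
  2: de$ce -> last char: e
  3: e$ced -> last char: d
  4: ede$c -> last char: c


BWT = e$edc


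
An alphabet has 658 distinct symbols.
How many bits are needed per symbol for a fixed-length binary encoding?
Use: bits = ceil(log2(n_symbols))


log2(658) = 9.3619
Bracket: 2^9 = 512 < 658 <= 2^10 = 1024
So ceil(log2(658)) = 10

bits = ceil(log2(658)) = ceil(9.3619) = 10 bits


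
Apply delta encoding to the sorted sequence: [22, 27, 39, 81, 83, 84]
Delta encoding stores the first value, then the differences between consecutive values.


First value: 22
Deltas:
  27 - 22 = 5
  39 - 27 = 12
  81 - 39 = 42
  83 - 81 = 2
  84 - 83 = 1


Delta encoded: [22, 5, 12, 42, 2, 1]


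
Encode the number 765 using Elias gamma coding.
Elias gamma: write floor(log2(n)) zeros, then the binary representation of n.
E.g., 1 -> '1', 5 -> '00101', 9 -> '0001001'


num_bits = floor(log2(765)) + 1 = 10
leading_zeros = num_bits - 1 = 9
binary(765) = 1011111101

Elias gamma(765) = '000000000' + '1011111101' = 0000000001011111101 (19 bits)


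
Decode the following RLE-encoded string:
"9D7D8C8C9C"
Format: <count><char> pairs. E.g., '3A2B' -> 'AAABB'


Expanding each <count><char> pair:
  9D -> 'DDDDDDDDD'
  7D -> 'DDDDDDD'
  8C -> 'CCCCCCCC'
  8C -> 'CCCCCCCC'
  9C -> 'CCCCCCCCC'

Decoded = DDDDDDDDDDDDDDDDCCCCCCCCCCCCCCCCCCCCCCCCC


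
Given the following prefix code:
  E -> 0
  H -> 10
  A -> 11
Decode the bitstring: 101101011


Decoding step by step:
Bits 10 -> H
Bits 11 -> A
Bits 0 -> E
Bits 10 -> H
Bits 11 -> A


Decoded message: HAEHA


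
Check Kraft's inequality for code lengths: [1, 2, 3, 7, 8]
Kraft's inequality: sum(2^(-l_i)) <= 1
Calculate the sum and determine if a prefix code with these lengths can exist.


Sum = 2^(-1) + 2^(-2) + 2^(-3) + 2^(-7) + 2^(-8)
    = 0.5 + 0.25 + 0.125 + 0.0078125 + 0.00390625
    = 227/256 = 0.88671875
Since 0.88671875 <= 1, Kraft's inequality IS satisfied.
A prefix code with these lengths CAN exist.

Kraft sum = 0.88671875. Satisfied.


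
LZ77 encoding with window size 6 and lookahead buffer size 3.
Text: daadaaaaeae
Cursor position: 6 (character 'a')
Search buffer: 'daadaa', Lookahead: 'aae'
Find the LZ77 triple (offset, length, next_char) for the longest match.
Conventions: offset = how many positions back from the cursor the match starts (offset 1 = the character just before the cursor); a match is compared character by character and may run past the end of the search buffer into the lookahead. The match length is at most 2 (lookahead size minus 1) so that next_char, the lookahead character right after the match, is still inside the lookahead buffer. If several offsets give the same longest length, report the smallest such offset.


Try each offset into the search buffer:
  offset=1 (pos 5, char 'a'): match length 2
  offset=2 (pos 4, char 'a'): match length 2
  offset=3 (pos 3, char 'd'): match length 0
  offset=4 (pos 2, char 'a'): match length 1
  offset=5 (pos 1, char 'a'): match length 2
  offset=6 (pos 0, char 'd'): match length 0
Longest match has length 2, found at offsets 1, 2, 5; take the smallest, offset 1.
next_char = character at position 6 + 2 = 8 -> 'e'

Best match: offset=1, length=2 (matching 'aa' starting at position 5)
LZ77 triple: (1, 2, 'e')


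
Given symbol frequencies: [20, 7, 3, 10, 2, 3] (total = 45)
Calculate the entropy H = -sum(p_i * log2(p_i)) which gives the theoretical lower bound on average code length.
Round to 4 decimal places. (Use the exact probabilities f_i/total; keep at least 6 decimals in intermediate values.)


Per-symbol terms -p_i * log2(p_i) with p_i = f_i/45:
  p = 20/45 = 0.444444: log2(p) = -1.169925, -p*log2(p) = 0.519967
  p = 7/45 = 0.155556: log2(p) = -2.684498, -p*log2(p) = 0.417589
  p = 3/45 = 0.066667: log2(p) = -3.906891, -p*log2(p) = 0.260459
  p = 10/45 = 0.222222: log2(p) = -2.169925, -p*log2(p) = 0.482206
  p = 2/45 = 0.044444: log2(p) = -4.491853, -p*log2(p) = 0.199638
  p = 3/45 = 0.066667: log2(p) = -3.906891, -p*log2(p) = 0.260459
H = 0.519967 + 0.417589 + 0.260459 + 0.482206 + 0.199638 + 0.260459 = 2.140318

H = 2.1403 bits/symbol


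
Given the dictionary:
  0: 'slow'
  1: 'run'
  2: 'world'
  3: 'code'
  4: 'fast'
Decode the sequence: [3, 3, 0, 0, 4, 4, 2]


Look up each index in the dictionary:
  3 -> 'code'
  3 -> 'code'
  0 -> 'slow'
  0 -> 'slow'
  4 -> 'fast'
  4 -> 'fast'
  2 -> 'world'

Decoded: "code code slow slow fast fast world"


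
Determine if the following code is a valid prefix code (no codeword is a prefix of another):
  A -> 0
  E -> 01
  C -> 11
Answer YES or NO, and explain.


Checking each pair (does one codeword prefix another?):
  A='0' vs E='01': prefix -- VIOLATION

NO -- this is NOT a valid prefix code. A (0) is a prefix of E (01).


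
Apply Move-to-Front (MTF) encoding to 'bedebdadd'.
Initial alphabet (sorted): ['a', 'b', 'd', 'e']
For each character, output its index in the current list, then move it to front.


MTF encoding:
'b': index 1 in ['a', 'b', 'd', 'e'] -> ['b', 'a', 'd', 'e']
'e': index 3 in ['b', 'a', 'd', 'e'] -> ['e', 'b', 'a', 'd']
'd': index 3 in ['e', 'b', 'a', 'd'] -> ['d', 'e', 'b', 'a']
'e': index 1 in ['d', 'e', 'b', 'a'] -> ['e', 'd', 'b', 'a']
'b': index 2 in ['e', 'd', 'b', 'a'] -> ['b', 'e', 'd', 'a']
'd': index 2 in ['b', 'e', 'd', 'a'] -> ['d', 'b', 'e', 'a']
'a': index 3 in ['d', 'b', 'e', 'a'] -> ['a', 'd', 'b', 'e']
'd': index 1 in ['a', 'd', 'b', 'e'] -> ['d', 'a', 'b', 'e']
'd': index 0 in ['d', 'a', 'b', 'e'] -> ['d', 'a', 'b', 'e']


Output: [1, 3, 3, 1, 2, 2, 3, 1, 0]


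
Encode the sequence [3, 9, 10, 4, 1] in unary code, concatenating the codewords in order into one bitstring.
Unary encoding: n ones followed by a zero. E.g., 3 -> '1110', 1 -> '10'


Encode each number as n ones followed by a terminating 0:
  3 -> 1110 (4 bits)
  9 -> 1111111110 (10 bits)
  10 -> 11111111110 (11 bits)
  4 -> 11110 (5 bits)
  1 -> 10 (2 bits)
Total length = 4 + 10 + 11 + 5 + 2 = 32 bits.

Unary([3, 9, 10, 4, 1]) = 11101111111110111111111101111010 (32 bits)


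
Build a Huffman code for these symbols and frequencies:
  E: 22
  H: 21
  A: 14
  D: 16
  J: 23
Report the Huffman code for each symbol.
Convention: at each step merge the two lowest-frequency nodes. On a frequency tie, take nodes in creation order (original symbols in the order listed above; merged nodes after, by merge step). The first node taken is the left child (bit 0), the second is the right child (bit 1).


Huffman tree construction:
Step 1: Merge A(14) + D(16) = 30
Step 2: Merge H(21) + E(22) = 43
Step 3: Merge J(23) + (A+D)(30) = 53
Step 4: Merge (H+E)(43) + (J+(A+D))(53) = 96
Read each symbol's code off the tree from the root (left child = 0, right child = 1).

Codes:
  E: 01 (length 2)
  H: 00 (length 2)
  A: 110 (length 3)
  D: 111 (length 3)
  J: 10 (length 2)
Average code length: 222/96 = 2.3125 bits/symbol


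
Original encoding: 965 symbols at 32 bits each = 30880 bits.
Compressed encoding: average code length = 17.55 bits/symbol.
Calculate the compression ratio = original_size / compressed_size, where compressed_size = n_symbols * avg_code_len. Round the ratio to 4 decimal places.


original_size = n_symbols * orig_bits = 965 * 32 = 30880 bits
compressed_size = n_symbols * avg_code_len = 965 * 17.55 = 16935.75 bits
ratio = original_size / compressed_size = 30880 / 16935.75 = 1.8234

Compression ratio = 1.8234


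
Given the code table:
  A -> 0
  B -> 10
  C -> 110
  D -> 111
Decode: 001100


Decoding:
0 -> A
0 -> A
110 -> C
0 -> A


Result: AACA


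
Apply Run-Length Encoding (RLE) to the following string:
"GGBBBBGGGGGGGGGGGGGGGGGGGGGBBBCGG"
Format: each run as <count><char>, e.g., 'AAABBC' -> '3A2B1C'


Scanning runs left to right:
  i=0: run of 'G' x 2 -> '2G'
  i=2: run of 'B' x 4 -> '4B'
  i=6: run of 'G' x 21 -> '21G'
  i=27: run of 'B' x 3 -> '3B'
  i=30: run of 'C' x 1 -> '1C'
  i=31: run of 'G' x 2 -> '2G'

RLE = 2G4B21G3B1C2G


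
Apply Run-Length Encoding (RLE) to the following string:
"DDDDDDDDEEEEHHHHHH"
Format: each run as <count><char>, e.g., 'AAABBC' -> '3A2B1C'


Scanning runs left to right:
  i=0: run of 'D' x 8 -> '8D'
  i=8: run of 'E' x 4 -> '4E'
  i=12: run of 'H' x 6 -> '6H'

RLE = 8D4E6H


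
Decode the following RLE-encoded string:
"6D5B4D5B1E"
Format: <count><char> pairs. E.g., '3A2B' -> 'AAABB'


Expanding each <count><char> pair:
  6D -> 'DDDDDD'
  5B -> 'BBBBB'
  4D -> 'DDDD'
  5B -> 'BBBBB'
  1E -> 'E'

Decoded = DDDDDDBBBBBDDDDBBBBBE


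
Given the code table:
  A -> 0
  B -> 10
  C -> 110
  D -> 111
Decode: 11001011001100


Decoding:
110 -> C
0 -> A
10 -> B
110 -> C
0 -> A
110 -> C
0 -> A


Result: CABCACA


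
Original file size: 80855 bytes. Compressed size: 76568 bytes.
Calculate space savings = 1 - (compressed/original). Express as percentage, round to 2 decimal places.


ratio = compressed/original = 76568/80855 = 0.946979
savings = 1 - ratio = 1 - 0.946979 = 0.053021
as a percentage: 0.053021 * 100 = 5.3%

Space savings = 1 - 76568/80855 = 5.3%


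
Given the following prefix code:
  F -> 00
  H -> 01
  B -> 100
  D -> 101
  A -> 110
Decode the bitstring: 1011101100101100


Decoding step by step:
Bits 101 -> D
Bits 110 -> A
Bits 110 -> A
Bits 01 -> H
Bits 01 -> H
Bits 100 -> B


Decoded message: DAAHHB


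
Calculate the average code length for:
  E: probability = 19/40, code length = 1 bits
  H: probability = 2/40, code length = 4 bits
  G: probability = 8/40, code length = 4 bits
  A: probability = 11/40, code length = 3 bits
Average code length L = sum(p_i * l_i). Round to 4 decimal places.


Weighted contributions p_i * l_i:
  E: (19/40) * 1 = 19/40
  H: (2/40) * 4 = 8/40
  G: (8/40) * 4 = 32/40
  A: (11/40) * 3 = 33/40
Sum = (19 + 8 + 32 + 33)/40 = 92/40

L = 92/40 = 2.3000 bits/symbol


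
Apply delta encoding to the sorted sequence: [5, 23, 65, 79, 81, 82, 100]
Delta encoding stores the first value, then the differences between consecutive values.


First value: 5
Deltas:
  23 - 5 = 18
  65 - 23 = 42
  79 - 65 = 14
  81 - 79 = 2
  82 - 81 = 1
  100 - 82 = 18


Delta encoded: [5, 18, 42, 14, 2, 1, 18]


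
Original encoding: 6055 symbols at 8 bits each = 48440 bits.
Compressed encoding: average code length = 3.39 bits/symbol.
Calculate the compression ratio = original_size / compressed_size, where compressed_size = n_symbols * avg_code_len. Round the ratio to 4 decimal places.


original_size = n_symbols * orig_bits = 6055 * 8 = 48440 bits
compressed_size = n_symbols * avg_code_len = 6055 * 3.39 = 20526.45 bits
ratio = original_size / compressed_size = 48440 / 20526.45 = 2.3599

Compression ratio = 2.3599


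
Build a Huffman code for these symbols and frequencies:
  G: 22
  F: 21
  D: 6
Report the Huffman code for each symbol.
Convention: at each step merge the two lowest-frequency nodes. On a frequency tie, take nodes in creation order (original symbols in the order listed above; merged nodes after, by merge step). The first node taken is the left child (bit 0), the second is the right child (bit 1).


Huffman tree construction:
Step 1: Merge D(6) + F(21) = 27
Step 2: Merge G(22) + (D+F)(27) = 49
Read each symbol's code off the tree from the root (left child = 0, right child = 1).

Codes:
  G: 0 (length 1)
  F: 11 (length 2)
  D: 10 (length 2)
Average code length: 76/49 = 1.5510 bits/symbol


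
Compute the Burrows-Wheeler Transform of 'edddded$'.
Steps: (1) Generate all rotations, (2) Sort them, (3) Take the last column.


Rotations (sorted):
  0: $edddded -> last char: d
  1: d$edddde -> last char: e
  2: dddded$e -> last char: e
  3: ddded$ed -> last char: d
  4: dded$edd -> last char: d
  5: ded$eddd -> last char: d
  6: ed$edddd -> last char: d
  7: edddded$ -> last char: $


BWT = deedddd$


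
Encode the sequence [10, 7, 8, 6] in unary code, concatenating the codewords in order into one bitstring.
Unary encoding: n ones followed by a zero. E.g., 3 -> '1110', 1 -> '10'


Encode each number as n ones followed by a terminating 0:
  10 -> 11111111110 (11 bits)
  7 -> 11111110 (8 bits)
  8 -> 111111110 (9 bits)
  6 -> 1111110 (7 bits)
Total length = 11 + 8 + 9 + 7 = 35 bits.

Unary([10, 7, 8, 6]) = 11111111110111111101111111101111110 (35 bits)


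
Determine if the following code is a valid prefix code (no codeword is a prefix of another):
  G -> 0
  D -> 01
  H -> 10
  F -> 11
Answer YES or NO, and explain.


Checking each pair (does one codeword prefix another?):
  G='0' vs D='01': prefix -- VIOLATION

NO -- this is NOT a valid prefix code. G (0) is a prefix of D (01).


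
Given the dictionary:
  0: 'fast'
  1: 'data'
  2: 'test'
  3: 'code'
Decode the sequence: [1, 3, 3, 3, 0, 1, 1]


Look up each index in the dictionary:
  1 -> 'data'
  3 -> 'code'
  3 -> 'code'
  3 -> 'code'
  0 -> 'fast'
  1 -> 'data'
  1 -> 'data'

Decoded: "data code code code fast data data"


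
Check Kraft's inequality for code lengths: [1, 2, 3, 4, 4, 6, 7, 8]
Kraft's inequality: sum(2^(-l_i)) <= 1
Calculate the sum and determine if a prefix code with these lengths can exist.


Sum = 2^(-1) + 2^(-2) + 2^(-3) + 2^(-4) + 2^(-4) + 2^(-6) + 2^(-7) + 2^(-8)
    = 0.5 + 0.25 + 0.125 + 0.0625 + 0.0625 + 0.015625 + 0.0078125 + 0.00390625
    = 263/256 = 1.02734375
Since 1.02734375 > 1, Kraft's inequality is NOT satisfied.
A prefix code with these lengths CANNOT exist.

Kraft sum = 1.02734375. Not satisfied.


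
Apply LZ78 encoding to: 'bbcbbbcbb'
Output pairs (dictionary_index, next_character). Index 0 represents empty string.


LZ78 encoding steps:
Dictionary: {0: ''}
Step 1: w='' (idx 0), next='b' -> output (0, 'b'), add 'b' as idx 1
Step 2: w='b' (idx 1), next='c' -> output (1, 'c'), add 'bc' as idx 2
Step 3: w='b' (idx 1), next='b' -> output (1, 'b'), add 'bb' as idx 3
Step 4: w='bc' (idx 2), next='b' -> output (2, 'b'), add 'bcb' as idx 4
Step 5: w='b' (idx 1), end of input -> output (1, '')


Encoded: [(0, 'b'), (1, 'c'), (1, 'b'), (2, 'b'), (1, '')]


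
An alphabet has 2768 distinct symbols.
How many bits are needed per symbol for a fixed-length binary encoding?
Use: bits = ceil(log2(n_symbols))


log2(2768) = 11.4346
Bracket: 2^11 = 2048 < 2768 <= 2^12 = 4096
So ceil(log2(2768)) = 12

bits = ceil(log2(2768)) = ceil(11.4346) = 12 bits


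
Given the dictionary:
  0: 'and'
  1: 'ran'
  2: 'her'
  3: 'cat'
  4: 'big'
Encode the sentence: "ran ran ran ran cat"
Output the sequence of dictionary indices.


Look up each word in the dictionary:
  'ran' -> 1
  'ran' -> 1
  'ran' -> 1
  'ran' -> 1
  'cat' -> 3

Encoded: [1, 1, 1, 1, 3]


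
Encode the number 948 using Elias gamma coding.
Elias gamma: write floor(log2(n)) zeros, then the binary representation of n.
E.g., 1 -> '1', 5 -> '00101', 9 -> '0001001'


num_bits = floor(log2(948)) + 1 = 10
leading_zeros = num_bits - 1 = 9
binary(948) = 1110110100

Elias gamma(948) = '000000000' + '1110110100' = 0000000001110110100 (19 bits)


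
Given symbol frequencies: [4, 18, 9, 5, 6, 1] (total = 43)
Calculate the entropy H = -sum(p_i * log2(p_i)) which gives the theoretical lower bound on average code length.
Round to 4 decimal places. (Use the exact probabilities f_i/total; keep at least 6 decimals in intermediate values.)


Per-symbol terms -p_i * log2(p_i) with p_i = f_i/43:
  p = 4/43 = 0.093023: log2(p) = -3.426265, -p*log2(p) = 0.318722
  p = 18/43 = 0.418605: log2(p) = -1.256340, -p*log2(p) = 0.525910
  p = 9/43 = 0.209302: log2(p) = -2.256340, -p*log2(p) = 0.472257
  p = 5/43 = 0.116279: log2(p) = -3.104337, -p*log2(p) = 0.360969
  p = 6/43 = 0.139535: log2(p) = -2.841302, -p*log2(p) = 0.396461
  p = 1/43 = 0.023256: log2(p) = -5.426265, -p*log2(p) = 0.126192
H = 0.318722 + 0.525910 + 0.472257 + 0.360969 + 0.396461 + 0.126192 = 2.200511

H = 2.2005 bits/symbol


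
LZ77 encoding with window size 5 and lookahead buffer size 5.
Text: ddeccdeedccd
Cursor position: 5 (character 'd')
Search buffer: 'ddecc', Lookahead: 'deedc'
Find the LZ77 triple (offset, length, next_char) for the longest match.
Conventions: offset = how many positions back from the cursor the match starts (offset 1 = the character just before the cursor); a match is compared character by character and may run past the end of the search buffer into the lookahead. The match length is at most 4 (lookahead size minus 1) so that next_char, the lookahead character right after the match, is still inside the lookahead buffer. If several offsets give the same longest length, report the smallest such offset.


Try each offset into the search buffer:
  offset=1 (pos 4, char 'c'): match length 0
  offset=2 (pos 3, char 'c'): match length 0
  offset=3 (pos 2, char 'e'): match length 0
  offset=4 (pos 1, char 'd'): match length 2
  offset=5 (pos 0, char 'd'): match length 1
Longest match has length 2 at offset 4.
next_char = character at position 5 + 2 = 7 -> 'e'

Best match: offset=4, length=2 (matching 'de' starting at position 1)
LZ77 triple: (4, 2, 'e')


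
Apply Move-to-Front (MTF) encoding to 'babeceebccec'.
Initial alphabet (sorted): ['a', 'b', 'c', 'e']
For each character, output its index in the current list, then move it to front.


MTF encoding:
'b': index 1 in ['a', 'b', 'c', 'e'] -> ['b', 'a', 'c', 'e']
'a': index 1 in ['b', 'a', 'c', 'e'] -> ['a', 'b', 'c', 'e']
'b': index 1 in ['a', 'b', 'c', 'e'] -> ['b', 'a', 'c', 'e']
'e': index 3 in ['b', 'a', 'c', 'e'] -> ['e', 'b', 'a', 'c']
'c': index 3 in ['e', 'b', 'a', 'c'] -> ['c', 'e', 'b', 'a']
'e': index 1 in ['c', 'e', 'b', 'a'] -> ['e', 'c', 'b', 'a']
'e': index 0 in ['e', 'c', 'b', 'a'] -> ['e', 'c', 'b', 'a']
'b': index 2 in ['e', 'c', 'b', 'a'] -> ['b', 'e', 'c', 'a']
'c': index 2 in ['b', 'e', 'c', 'a'] -> ['c', 'b', 'e', 'a']
'c': index 0 in ['c', 'b', 'e', 'a'] -> ['c', 'b', 'e', 'a']
'e': index 2 in ['c', 'b', 'e', 'a'] -> ['e', 'c', 'b', 'a']
'c': index 1 in ['e', 'c', 'b', 'a'] -> ['c', 'e', 'b', 'a']


Output: [1, 1, 1, 3, 3, 1, 0, 2, 2, 0, 2, 1]


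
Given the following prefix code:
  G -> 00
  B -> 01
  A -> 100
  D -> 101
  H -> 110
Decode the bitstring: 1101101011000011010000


Decoding step by step:
Bits 110 -> H
Bits 110 -> H
Bits 101 -> D
Bits 100 -> A
Bits 00 -> G
Bits 110 -> H
Bits 100 -> A
Bits 00 -> G


Decoded message: HHDAGHAG


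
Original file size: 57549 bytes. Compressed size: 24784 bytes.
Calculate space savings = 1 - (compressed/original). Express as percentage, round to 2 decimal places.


ratio = compressed/original = 24784/57549 = 0.430659
savings = 1 - ratio = 1 - 0.430659 = 0.569341
as a percentage: 0.569341 * 100 = 56.93%

Space savings = 1 - 24784/57549 = 56.93%


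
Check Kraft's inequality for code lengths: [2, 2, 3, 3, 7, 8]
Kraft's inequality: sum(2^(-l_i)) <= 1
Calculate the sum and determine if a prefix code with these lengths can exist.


Sum = 2^(-2) + 2^(-2) + 2^(-3) + 2^(-3) + 2^(-7) + 2^(-8)
    = 0.25 + 0.25 + 0.125 + 0.125 + 0.0078125 + 0.00390625
    = 195/256 = 0.76171875
Since 0.76171875 <= 1, Kraft's inequality IS satisfied.
A prefix code with these lengths CAN exist.

Kraft sum = 0.76171875. Satisfied.
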